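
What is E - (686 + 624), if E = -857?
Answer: -2167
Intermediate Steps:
E - (686 + 624) = -857 - (686 + 624) = -857 - 1*1310 = -857 - 1310 = -2167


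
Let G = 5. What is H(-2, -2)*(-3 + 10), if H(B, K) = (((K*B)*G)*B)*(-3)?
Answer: 840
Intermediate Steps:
H(B, K) = -15*K*B² (H(B, K) = (((K*B)*5)*B)*(-3) = (((B*K)*5)*B)*(-3) = ((5*B*K)*B)*(-3) = (5*K*B²)*(-3) = -15*K*B²)
H(-2, -2)*(-3 + 10) = (-15*(-2)*(-2)²)*(-3 + 10) = -15*(-2)*4*7 = 120*7 = 840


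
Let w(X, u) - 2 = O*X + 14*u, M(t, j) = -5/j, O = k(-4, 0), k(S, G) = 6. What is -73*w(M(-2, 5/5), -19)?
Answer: 21462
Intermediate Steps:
O = 6
w(X, u) = 2 + 6*X + 14*u (w(X, u) = 2 + (6*X + 14*u) = 2 + 6*X + 14*u)
-73*w(M(-2, 5/5), -19) = -73*(2 + 6*(-5/1) + 14*(-19)) = -73*(2 + 6*(-5/1) - 266) = -73*(2 + 6*(-5*1) - 266) = -73*(2 + 6*(-5) - 266) = -73*(2 - 30 - 266) = -73*(-294) = 21462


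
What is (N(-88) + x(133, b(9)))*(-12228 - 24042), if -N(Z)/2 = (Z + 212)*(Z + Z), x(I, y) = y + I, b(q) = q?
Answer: -1588263300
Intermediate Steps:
x(I, y) = I + y
N(Z) = -4*Z*(212 + Z) (N(Z) = -2*(Z + 212)*(Z + Z) = -2*(212 + Z)*2*Z = -4*Z*(212 + Z))
(N(-88) + x(133, b(9)))*(-12228 - 24042) = (-4*(-88)*(212 - 88) + (133 + 9))*(-12228 - 24042) = (-4*(-88)*124 + 142)*(-36270) = (43648 + 142)*(-36270) = 43790*(-36270) = -1588263300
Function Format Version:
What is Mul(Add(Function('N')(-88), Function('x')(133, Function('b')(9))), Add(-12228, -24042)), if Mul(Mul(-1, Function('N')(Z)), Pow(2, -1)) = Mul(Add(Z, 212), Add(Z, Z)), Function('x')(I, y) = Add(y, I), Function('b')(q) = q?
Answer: -1588263300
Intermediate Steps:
Function('x')(I, y) = Add(I, y)
Function('N')(Z) = Mul(-4, Z, Add(212, Z)) (Function('N')(Z) = Mul(-2, Mul(Add(Z, 212), Add(Z, Z))) = Mul(-2, Mul(Add(212, Z), Mul(2, Z))) = Mul(-2, Mul(2, Z, Add(212, Z))) = Mul(-4, Z, Add(212, Z)))
Mul(Add(Function('N')(-88), Function('x')(133, Function('b')(9))), Add(-12228, -24042)) = Mul(Add(Mul(-4, -88, Add(212, -88)), Add(133, 9)), Add(-12228, -24042)) = Mul(Add(Mul(-4, -88, 124), 142), -36270) = Mul(Add(43648, 142), -36270) = Mul(43790, -36270) = -1588263300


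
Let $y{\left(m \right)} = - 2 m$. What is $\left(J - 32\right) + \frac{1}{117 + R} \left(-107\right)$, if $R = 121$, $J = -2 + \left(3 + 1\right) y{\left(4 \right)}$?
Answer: $- \frac{15815}{238} \approx -66.45$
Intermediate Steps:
$J = -34$ ($J = -2 + \left(3 + 1\right) \left(\left(-2\right) 4\right) = -2 + 4 \left(-8\right) = -2 - 32 = -34$)
$\left(J - 32\right) + \frac{1}{117 + R} \left(-107\right) = \left(-34 - 32\right) + \frac{1}{117 + 121} \left(-107\right) = \left(-34 - 32\right) + \frac{1}{238} \left(-107\right) = -66 + \frac{1}{238} \left(-107\right) = -66 - \frac{107}{238} = - \frac{15815}{238}$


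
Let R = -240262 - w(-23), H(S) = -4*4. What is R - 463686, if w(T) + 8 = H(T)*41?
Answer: -703284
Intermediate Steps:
H(S) = -16
w(T) = -664 (w(T) = -8 - 16*41 = -8 - 656 = -664)
R = -239598 (R = -240262 - 1*(-664) = -240262 + 664 = -239598)
R - 463686 = -239598 - 463686 = -703284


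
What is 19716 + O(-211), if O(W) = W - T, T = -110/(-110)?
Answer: 19504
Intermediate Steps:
T = 1 (T = -110*(-1/110) = 1)
O(W) = -1 + W (O(W) = W - 1*1 = W - 1 = -1 + W)
19716 + O(-211) = 19716 + (-1 - 211) = 19716 - 212 = 19504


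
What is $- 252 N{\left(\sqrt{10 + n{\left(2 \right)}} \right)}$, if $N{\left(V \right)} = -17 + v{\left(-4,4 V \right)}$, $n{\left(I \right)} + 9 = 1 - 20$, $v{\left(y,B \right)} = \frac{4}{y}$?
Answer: $4536$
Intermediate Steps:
$n{\left(I \right)} = -28$ ($n{\left(I \right)} = -9 + \left(1 - 20\right) = -9 - 19 = -28$)
$N{\left(V \right)} = -18$ ($N{\left(V \right)} = -17 + \frac{4}{-4} = -17 + 4 \left(- \frac{1}{4}\right) = -17 - 1 = -18$)
$- 252 N{\left(\sqrt{10 + n{\left(2 \right)}} \right)} = \left(-252\right) \left(-18\right) = 4536$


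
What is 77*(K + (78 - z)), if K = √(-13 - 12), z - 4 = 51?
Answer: 1771 + 385*I ≈ 1771.0 + 385.0*I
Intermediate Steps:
z = 55 (z = 4 + 51 = 55)
K = 5*I (K = √(-25) = 5*I ≈ 5.0*I)
77*(K + (78 - z)) = 77*(5*I + (78 - 1*55)) = 77*(5*I + (78 - 55)) = 77*(5*I + 23) = 77*(23 + 5*I) = 1771 + 385*I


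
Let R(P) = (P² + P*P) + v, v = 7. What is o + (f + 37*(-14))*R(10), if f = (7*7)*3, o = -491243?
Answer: -568040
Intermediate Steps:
f = 147 (f = 49*3 = 147)
R(P) = 7 + 2*P² (R(P) = (P² + P*P) + 7 = (P² + P²) + 7 = 2*P² + 7 = 7 + 2*P²)
o + (f + 37*(-14))*R(10) = -491243 + (147 + 37*(-14))*(7 + 2*10²) = -491243 + (147 - 518)*(7 + 2*100) = -491243 - 371*(7 + 200) = -491243 - 371*207 = -491243 - 76797 = -568040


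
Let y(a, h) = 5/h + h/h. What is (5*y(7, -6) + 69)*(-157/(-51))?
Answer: 65783/306 ≈ 214.98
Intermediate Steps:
y(a, h) = 1 + 5/h (y(a, h) = 5/h + 1 = 1 + 5/h)
(5*y(7, -6) + 69)*(-157/(-51)) = (5*((5 - 6)/(-6)) + 69)*(-157/(-51)) = (5*(-⅙*(-1)) + 69)*(-157*(-1/51)) = (5*(⅙) + 69)*(157/51) = (⅚ + 69)*(157/51) = (419/6)*(157/51) = 65783/306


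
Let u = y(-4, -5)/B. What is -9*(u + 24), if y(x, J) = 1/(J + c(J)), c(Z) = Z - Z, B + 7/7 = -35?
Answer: -4321/20 ≈ -216.05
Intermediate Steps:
B = -36 (B = -1 - 35 = -36)
c(Z) = 0
y(x, J) = 1/J (y(x, J) = 1/(J + 0) = 1/J)
u = 1/180 (u = 1/(-5*(-36)) = -1/5*(-1/36) = 1/180 ≈ 0.0055556)
-9*(u + 24) = -9*(1/180 + 24) = -9*4321/180 = -4321/20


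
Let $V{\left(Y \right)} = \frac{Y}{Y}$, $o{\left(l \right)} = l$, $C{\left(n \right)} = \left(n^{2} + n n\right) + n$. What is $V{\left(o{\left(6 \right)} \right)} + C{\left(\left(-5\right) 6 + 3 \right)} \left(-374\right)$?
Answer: $-535193$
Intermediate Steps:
$C{\left(n \right)} = n + 2 n^{2}$ ($C{\left(n \right)} = \left(n^{2} + n^{2}\right) + n = 2 n^{2} + n = n + 2 n^{2}$)
$V{\left(Y \right)} = 1$
$V{\left(o{\left(6 \right)} \right)} + C{\left(\left(-5\right) 6 + 3 \right)} \left(-374\right) = 1 + \left(\left(-5\right) 6 + 3\right) \left(1 + 2 \left(\left(-5\right) 6 + 3\right)\right) \left(-374\right) = 1 + \left(-30 + 3\right) \left(1 + 2 \left(-30 + 3\right)\right) \left(-374\right) = 1 + - 27 \left(1 + 2 \left(-27\right)\right) \left(-374\right) = 1 + - 27 \left(1 - 54\right) \left(-374\right) = 1 + \left(-27\right) \left(-53\right) \left(-374\right) = 1 + 1431 \left(-374\right) = 1 - 535194 = -535193$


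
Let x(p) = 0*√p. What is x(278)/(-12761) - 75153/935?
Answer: -75153/935 ≈ -80.378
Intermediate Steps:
x(p) = 0
x(278)/(-12761) - 75153/935 = 0/(-12761) - 75153/935 = 0*(-1/12761) - 75153*1/935 = 0 - 75153/935 = -75153/935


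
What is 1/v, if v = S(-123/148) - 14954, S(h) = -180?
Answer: -1/15134 ≈ -6.6076e-5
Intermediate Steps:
v = -15134 (v = -180 - 14954 = -15134)
1/v = 1/(-15134) = -1/15134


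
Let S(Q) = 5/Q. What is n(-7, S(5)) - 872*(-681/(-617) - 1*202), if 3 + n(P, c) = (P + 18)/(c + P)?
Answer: 648504203/3702 ≈ 1.7518e+5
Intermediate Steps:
n(P, c) = -3 + (18 + P)/(P + c) (n(P, c) = -3 + (P + 18)/(c + P) = -3 + (18 + P)/(P + c))
n(-7, S(5)) - 872*(-681/(-617) - 1*202) = (18 - 15/5 - 2*(-7))/(-7 + 5/5) - 872*(-681/(-617) - 1*202) = (18 - 15/5 + 14)/(-7 + 5*(⅕)) - 872*(-681*(-1/617) - 202) = (18 - 3*1 + 14)/(-7 + 1) - 872*(681/617 - 202) = (18 - 3 + 14)/(-6) - 872*(-123953/617) = -⅙*29 + 108087016/617 = -29/6 + 108087016/617 = 648504203/3702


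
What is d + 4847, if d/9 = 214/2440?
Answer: 5914303/1220 ≈ 4847.8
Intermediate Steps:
d = 963/1220 (d = 9*(214/2440) = 9*(214*(1/2440)) = 9*(107/1220) = 963/1220 ≈ 0.78934)
d + 4847 = 963/1220 + 4847 = 5914303/1220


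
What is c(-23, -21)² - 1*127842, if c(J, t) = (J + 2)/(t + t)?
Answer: -511367/4 ≈ -1.2784e+5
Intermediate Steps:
c(J, t) = (2 + J)/(2*t) (c(J, t) = (2 + J)/((2*t)) = (2 + J)*(1/(2*t)) = (2 + J)/(2*t))
c(-23, -21)² - 1*127842 = ((½)*(2 - 23)/(-21))² - 1*127842 = ((½)*(-1/21)*(-21))² - 127842 = (½)² - 127842 = ¼ - 127842 = -511367/4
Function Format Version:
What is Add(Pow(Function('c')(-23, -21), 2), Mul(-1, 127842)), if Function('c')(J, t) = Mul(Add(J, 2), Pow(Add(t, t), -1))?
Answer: Rational(-511367, 4) ≈ -1.2784e+5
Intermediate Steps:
Function('c')(J, t) = Mul(Rational(1, 2), Pow(t, -1), Add(2, J)) (Function('c')(J, t) = Mul(Add(2, J), Pow(Mul(2, t), -1)) = Mul(Add(2, J), Mul(Rational(1, 2), Pow(t, -1))) = Mul(Rational(1, 2), Pow(t, -1), Add(2, J)))
Add(Pow(Function('c')(-23, -21), 2), Mul(-1, 127842)) = Add(Pow(Mul(Rational(1, 2), Pow(-21, -1), Add(2, -23)), 2), Mul(-1, 127842)) = Add(Pow(Mul(Rational(1, 2), Rational(-1, 21), -21), 2), -127842) = Add(Pow(Rational(1, 2), 2), -127842) = Add(Rational(1, 4), -127842) = Rational(-511367, 4)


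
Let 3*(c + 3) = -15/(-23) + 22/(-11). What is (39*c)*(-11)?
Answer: 34034/23 ≈ 1479.7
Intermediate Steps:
c = -238/69 (c = -3 + (-15/(-23) + 22/(-11))/3 = -3 + (-15*(-1/23) + 22*(-1/11))/3 = -3 + (15/23 - 2)/3 = -3 + (⅓)*(-31/23) = -3 - 31/69 = -238/69 ≈ -3.4493)
(39*c)*(-11) = (39*(-238/69))*(-11) = -3094/23*(-11) = 34034/23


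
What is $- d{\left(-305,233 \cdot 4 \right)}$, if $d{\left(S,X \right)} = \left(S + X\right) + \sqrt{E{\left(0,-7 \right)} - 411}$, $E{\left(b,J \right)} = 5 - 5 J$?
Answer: $-627 - i \sqrt{371} \approx -627.0 - 19.261 i$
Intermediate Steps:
$d{\left(S,X \right)} = S + X + i \sqrt{371}$ ($d{\left(S,X \right)} = \left(S + X\right) + \sqrt{\left(5 - -35\right) - 411} = \left(S + X\right) + \sqrt{\left(5 + 35\right) - 411} = \left(S + X\right) + \sqrt{40 - 411} = \left(S + X\right) + \sqrt{-371} = \left(S + X\right) + i \sqrt{371} = S + X + i \sqrt{371}$)
$- d{\left(-305,233 \cdot 4 \right)} = - (-305 + 233 \cdot 4 + i \sqrt{371}) = - (-305 + 932 + i \sqrt{371}) = - (627 + i \sqrt{371}) = -627 - i \sqrt{371}$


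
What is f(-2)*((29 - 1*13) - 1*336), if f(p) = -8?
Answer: 2560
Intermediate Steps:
f(-2)*((29 - 1*13) - 1*336) = -8*((29 - 1*13) - 1*336) = -8*((29 - 13) - 336) = -8*(16 - 336) = -8*(-320) = 2560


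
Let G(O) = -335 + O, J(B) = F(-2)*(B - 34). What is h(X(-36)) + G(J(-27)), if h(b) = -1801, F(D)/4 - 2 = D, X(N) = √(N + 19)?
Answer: -2136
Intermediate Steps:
X(N) = √(19 + N)
F(D) = 8 + 4*D
J(B) = 0 (J(B) = (8 + 4*(-2))*(B - 34) = (8 - 8)*(-34 + B) = 0*(-34 + B) = 0)
h(X(-36)) + G(J(-27)) = -1801 + (-335 + 0) = -1801 - 335 = -2136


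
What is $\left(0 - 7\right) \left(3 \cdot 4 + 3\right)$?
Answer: $-105$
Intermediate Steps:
$\left(0 - 7\right) \left(3 \cdot 4 + 3\right) = \left(0 - 7\right) \left(12 + 3\right) = \left(-7\right) 15 = -105$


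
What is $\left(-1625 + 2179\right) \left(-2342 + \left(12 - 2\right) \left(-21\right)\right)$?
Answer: $-1413808$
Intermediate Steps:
$\left(-1625 + 2179\right) \left(-2342 + \left(12 - 2\right) \left(-21\right)\right) = 554 \left(-2342 + 10 \left(-21\right)\right) = 554 \left(-2342 - 210\right) = 554 \left(-2552\right) = -1413808$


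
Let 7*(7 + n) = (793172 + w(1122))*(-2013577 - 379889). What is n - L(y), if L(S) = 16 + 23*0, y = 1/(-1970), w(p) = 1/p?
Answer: -355006450475442/1309 ≈ -2.7120e+11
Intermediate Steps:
y = -1/1970 ≈ -0.00050761
L(S) = 16 (L(S) = 16 + 0 = 16)
n = -355006450454498/1309 (n = -7 + ((793172 + 1/1122)*(-2013577 - 379889))/7 = -7 + ((793172 + 1/1122)*(-2393466))/7 = -7 + ((889938985/1122)*(-2393466))/7 = -7 + (⅐)*(-355006450445335/187) = -7 - 355006450445335/1309 = -355006450454498/1309 ≈ -2.7120e+11)
n - L(y) = -355006450454498/1309 - 1*16 = -355006450454498/1309 - 16 = -355006450475442/1309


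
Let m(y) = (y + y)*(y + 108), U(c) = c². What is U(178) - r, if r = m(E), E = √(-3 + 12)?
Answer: 31018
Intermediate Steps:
E = 3 (E = √9 = 3)
m(y) = 2*y*(108 + y) (m(y) = (2*y)*(108 + y) = 2*y*(108 + y))
r = 666 (r = 2*3*(108 + 3) = 2*3*111 = 666)
U(178) - r = 178² - 1*666 = 31684 - 666 = 31018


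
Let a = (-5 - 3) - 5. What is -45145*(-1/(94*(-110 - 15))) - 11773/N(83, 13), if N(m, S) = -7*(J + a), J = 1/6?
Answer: -170865931/1266650 ≈ -134.90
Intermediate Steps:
a = -13 (a = -8 - 5 = -13)
J = ⅙ ≈ 0.16667
N(m, S) = 539/6 (N(m, S) = -7*(⅙ - 13) = -7*(-77/6) = 539/6)
-45145*(-1/(94*(-110 - 15))) - 11773/N(83, 13) = -45145*(-1/(94*(-110 - 15))) - 11773/539/6 = -45145/((-94*(-125))) - 11773*6/539 = -45145/11750 - 70638/539 = -45145*1/11750 - 70638/539 = -9029/2350 - 70638/539 = -170865931/1266650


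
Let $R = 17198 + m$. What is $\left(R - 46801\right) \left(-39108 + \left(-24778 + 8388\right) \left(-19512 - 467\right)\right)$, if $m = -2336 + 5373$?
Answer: $-8698152105332$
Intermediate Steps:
$m = 3037$
$R = 20235$ ($R = 17198 + 3037 = 20235$)
$\left(R - 46801\right) \left(-39108 + \left(-24778 + 8388\right) \left(-19512 - 467\right)\right) = \left(20235 - 46801\right) \left(-39108 + \left(-24778 + 8388\right) \left(-19512 - 467\right)\right) = - 26566 \left(-39108 - -327455810\right) = - 26566 \left(-39108 + 327455810\right) = \left(-26566\right) 327416702 = -8698152105332$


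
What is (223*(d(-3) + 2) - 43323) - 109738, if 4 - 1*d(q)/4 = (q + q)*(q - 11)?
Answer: -223975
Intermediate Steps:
d(q) = 16 - 8*q*(-11 + q) (d(q) = 16 - 4*(q + q)*(q - 11) = 16 - 4*2*q*(-11 + q) = 16 - 8*q*(-11 + q))
(223*(d(-3) + 2) - 43323) - 109738 = (223*((16 - 8*(-3)² + 88*(-3)) + 2) - 43323) - 109738 = (223*((16 - 8*9 - 264) + 2) - 43323) - 109738 = (223*((16 - 72 - 264) + 2) - 43323) - 109738 = (223*(-320 + 2) - 43323) - 109738 = (223*(-318) - 43323) - 109738 = (-70914 - 43323) - 109738 = -114237 - 109738 = -223975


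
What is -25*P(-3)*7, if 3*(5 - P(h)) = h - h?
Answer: -875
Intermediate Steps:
P(h) = 5 (P(h) = 5 - (h - h)/3 = 5 - ⅓*0 = 5 + 0 = 5)
-25*P(-3)*7 = -25*5*7 = -125*7 = -875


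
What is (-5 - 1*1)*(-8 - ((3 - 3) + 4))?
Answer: 72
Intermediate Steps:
(-5 - 1*1)*(-8 - ((3 - 3) + 4)) = (-5 - 1)*(-8 - (0 + 4)) = -6*(-8 - 1*4) = -6*(-8 - 4) = -6*(-12) = 72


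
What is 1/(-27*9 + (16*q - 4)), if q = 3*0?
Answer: -1/247 ≈ -0.0040486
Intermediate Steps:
q = 0
1/(-27*9 + (16*q - 4)) = 1/(-27*9 + (16*0 - 4)) = 1/(-243 + (0 - 4)) = 1/(-243 - 4) = 1/(-247) = -1/247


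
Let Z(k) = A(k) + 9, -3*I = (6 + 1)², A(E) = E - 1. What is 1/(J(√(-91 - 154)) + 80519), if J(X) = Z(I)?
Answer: 3/241532 ≈ 1.2421e-5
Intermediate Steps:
A(E) = -1 + E
I = -49/3 (I = -(6 + 1)²/3 = -⅓*7² = -⅓*49 = -49/3 ≈ -16.333)
Z(k) = 8 + k (Z(k) = (-1 + k) + 9 = 8 + k)
J(X) = -25/3 (J(X) = 8 - 49/3 = -25/3)
1/(J(√(-91 - 154)) + 80519) = 1/(-25/3 + 80519) = 1/(241532/3) = 3/241532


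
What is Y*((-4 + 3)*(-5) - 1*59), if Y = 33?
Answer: -1782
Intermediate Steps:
Y*((-4 + 3)*(-5) - 1*59) = 33*((-4 + 3)*(-5) - 1*59) = 33*(-1*(-5) - 59) = 33*(5 - 59) = 33*(-54) = -1782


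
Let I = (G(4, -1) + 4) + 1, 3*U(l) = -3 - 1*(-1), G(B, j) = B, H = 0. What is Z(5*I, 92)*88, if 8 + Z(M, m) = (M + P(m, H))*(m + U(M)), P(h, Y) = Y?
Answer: 360976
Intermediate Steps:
U(l) = -2/3 (U(l) = (-3 - 1*(-1))/3 = (-3 + 1)/3 = (1/3)*(-2) = -2/3)
I = 9 (I = (4 + 4) + 1 = 8 + 1 = 9)
Z(M, m) = -8 + M*(-2/3 + m) (Z(M, m) = -8 + (M + 0)*(m - 2/3) = -8 + M*(-2/3 + m))
Z(5*I, 92)*88 = (-8 - 10*9/3 + (5*9)*92)*88 = (-8 - 2/3*45 + 45*92)*88 = (-8 - 30 + 4140)*88 = 4102*88 = 360976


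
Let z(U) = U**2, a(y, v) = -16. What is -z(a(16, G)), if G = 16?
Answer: -256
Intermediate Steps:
-z(a(16, G)) = -1*(-16)**2 = -1*256 = -256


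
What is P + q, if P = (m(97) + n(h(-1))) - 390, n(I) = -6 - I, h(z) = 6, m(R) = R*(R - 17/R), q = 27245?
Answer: 36235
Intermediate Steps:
P = 8990 (P = ((-17 + 97²) + (-6 - 1*6)) - 390 = ((-17 + 9409) + (-6 - 6)) - 390 = (9392 - 12) - 390 = 9380 - 390 = 8990)
P + q = 8990 + 27245 = 36235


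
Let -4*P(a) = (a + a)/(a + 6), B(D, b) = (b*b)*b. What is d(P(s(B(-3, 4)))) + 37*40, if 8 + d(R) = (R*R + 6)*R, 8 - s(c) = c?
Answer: 22944756/15625 ≈ 1468.5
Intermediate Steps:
B(D, b) = b**3 (B(D, b) = b**2*b = b**3)
s(c) = 8 - c
P(a) = -a/(2*(6 + a)) (P(a) = -(a + a)/(4*(a + 6)) = -2*a/(4*(6 + a)) = -a/(2*(6 + a)))
d(R) = -8 + R*(6 + R**2) (d(R) = -8 + (R*R + 6)*R = -8 + (R**2 + 6)*R = -8 + (6 + R**2)*R = -8 + R*(6 + R**2))
d(P(s(B(-3, 4)))) + 37*40 = (-8 + (-(8 - 1*4**3)/(12 + 2*(8 - 1*4**3)))**3 + 6*(-(8 - 1*4**3)/(12 + 2*(8 - 1*4**3)))) + 37*40 = (-8 + (-(8 - 1*64)/(12 + 2*(8 - 1*64)))**3 + 6*(-(8 - 1*64)/(12 + 2*(8 - 1*64)))) + 1480 = (-8 + (-(8 - 64)/(12 + 2*(8 - 64)))**3 + 6*(-(8 - 64)/(12 + 2*(8 - 64)))) + 1480 = (-8 + (-1*(-56)/(12 + 2*(-56)))**3 + 6*(-1*(-56)/(12 + 2*(-56)))) + 1480 = (-8 + (-1*(-56)/(12 - 112))**3 + 6*(-1*(-56)/(12 - 112))) + 1480 = (-8 + (-1*(-56)/(-100))**3 + 6*(-1*(-56)/(-100))) + 1480 = (-8 + (-1*(-56)*(-1/100))**3 + 6*(-1*(-56)*(-1/100))) + 1480 = (-8 + (-14/25)**3 + 6*(-14/25)) + 1480 = (-8 - 2744/15625 - 84/25) + 1480 = -180244/15625 + 1480 = 22944756/15625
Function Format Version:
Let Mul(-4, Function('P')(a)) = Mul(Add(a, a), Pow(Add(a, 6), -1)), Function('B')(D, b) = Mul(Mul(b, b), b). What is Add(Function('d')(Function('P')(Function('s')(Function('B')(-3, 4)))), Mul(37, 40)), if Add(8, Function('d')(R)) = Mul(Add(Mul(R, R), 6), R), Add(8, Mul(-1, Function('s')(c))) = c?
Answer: Rational(22944756, 15625) ≈ 1468.5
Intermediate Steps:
Function('B')(D, b) = Pow(b, 3) (Function('B')(D, b) = Mul(Pow(b, 2), b) = Pow(b, 3))
Function('s')(c) = Add(8, Mul(-1, c))
Function('P')(a) = Mul(Rational(-1, 2), a, Pow(Add(6, a), -1)) (Function('P')(a) = Mul(Rational(-1, 4), Mul(Add(a, a), Pow(Add(a, 6), -1))) = Mul(Rational(-1, 4), Mul(Mul(2, a), Pow(Add(6, a), -1))) = Mul(Rational(-1, 4), Mul(2, a, Pow(Add(6, a), -1))) = Mul(Rational(-1, 2), a, Pow(Add(6, a), -1)))
Function('d')(R) = Add(-8, Mul(R, Add(6, Pow(R, 2)))) (Function('d')(R) = Add(-8, Mul(Add(Mul(R, R), 6), R)) = Add(-8, Mul(Add(Pow(R, 2), 6), R)) = Add(-8, Mul(Add(6, Pow(R, 2)), R)) = Add(-8, Mul(R, Add(6, Pow(R, 2)))))
Add(Function('d')(Function('P')(Function('s')(Function('B')(-3, 4)))), Mul(37, 40)) = Add(Add(-8, Pow(Mul(-1, Add(8, Mul(-1, Pow(4, 3))), Pow(Add(12, Mul(2, Add(8, Mul(-1, Pow(4, 3))))), -1)), 3), Mul(6, Mul(-1, Add(8, Mul(-1, Pow(4, 3))), Pow(Add(12, Mul(2, Add(8, Mul(-1, Pow(4, 3))))), -1)))), Mul(37, 40)) = Add(Add(-8, Pow(Mul(-1, Add(8, Mul(-1, 64)), Pow(Add(12, Mul(2, Add(8, Mul(-1, 64)))), -1)), 3), Mul(6, Mul(-1, Add(8, Mul(-1, 64)), Pow(Add(12, Mul(2, Add(8, Mul(-1, 64)))), -1)))), 1480) = Add(Add(-8, Pow(Mul(-1, Add(8, -64), Pow(Add(12, Mul(2, Add(8, -64))), -1)), 3), Mul(6, Mul(-1, Add(8, -64), Pow(Add(12, Mul(2, Add(8, -64))), -1)))), 1480) = Add(Add(-8, Pow(Mul(-1, -56, Pow(Add(12, Mul(2, -56)), -1)), 3), Mul(6, Mul(-1, -56, Pow(Add(12, Mul(2, -56)), -1)))), 1480) = Add(Add(-8, Pow(Mul(-1, -56, Pow(Add(12, -112), -1)), 3), Mul(6, Mul(-1, -56, Pow(Add(12, -112), -1)))), 1480) = Add(Add(-8, Pow(Mul(-1, -56, Pow(-100, -1)), 3), Mul(6, Mul(-1, -56, Pow(-100, -1)))), 1480) = Add(Add(-8, Pow(Mul(-1, -56, Rational(-1, 100)), 3), Mul(6, Mul(-1, -56, Rational(-1, 100)))), 1480) = Add(Add(-8, Pow(Rational(-14, 25), 3), Mul(6, Rational(-14, 25))), 1480) = Add(Add(-8, Rational(-2744, 15625), Rational(-84, 25)), 1480) = Add(Rational(-180244, 15625), 1480) = Rational(22944756, 15625)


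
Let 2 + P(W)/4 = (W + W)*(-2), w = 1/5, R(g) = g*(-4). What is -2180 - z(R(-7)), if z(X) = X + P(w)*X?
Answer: -9472/5 ≈ -1894.4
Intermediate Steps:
R(g) = -4*g
w = ⅕ ≈ 0.20000
P(W) = -8 - 16*W (P(W) = -8 + 4*((W + W)*(-2)) = -8 + 4*((2*W)*(-2)) = -8 + 4*(-4*W) = -8 - 16*W)
z(X) = -51*X/5 (z(X) = X + (-8 - 16*⅕)*X = X + (-8 - 16/5)*X = X - 56*X/5 = -51*X/5)
-2180 - z(R(-7)) = -2180 - (-51)*(-4*(-7))/5 = -2180 - (-51)*28/5 = -2180 - 1*(-1428/5) = -2180 + 1428/5 = -9472/5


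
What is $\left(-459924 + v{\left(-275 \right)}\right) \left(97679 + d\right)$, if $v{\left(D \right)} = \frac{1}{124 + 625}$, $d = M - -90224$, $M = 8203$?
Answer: $- \frac{67555197905950}{749} \approx -9.0194 \cdot 10^{10}$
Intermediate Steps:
$d = 98427$ ($d = 8203 - -90224 = 8203 + 90224 = 98427$)
$v{\left(D \right)} = \frac{1}{749}$
$\left(-459924 + v{\left(-275 \right)}\right) \left(97679 + d\right) = \left(-459924 + \frac{1}{749}\right) \left(97679 + 98427\right) = \left(- \frac{344483075}{749}\right) 196106 = - \frac{67555197905950}{749}$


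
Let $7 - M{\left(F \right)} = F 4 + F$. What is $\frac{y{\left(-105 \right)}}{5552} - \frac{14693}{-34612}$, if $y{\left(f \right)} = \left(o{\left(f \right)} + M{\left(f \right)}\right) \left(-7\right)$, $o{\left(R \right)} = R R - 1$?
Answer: $- \frac{42472787}{3002591} \approx -14.145$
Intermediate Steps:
$M{\left(F \right)} = 7 - 5 F$ ($M{\left(F \right)} = 7 - \left(F 4 + F\right) = 7 - \left(4 F + F\right) = 7 - 5 F$)
$o{\left(R \right)} = -1 + R^{2}$ ($o{\left(R \right)} = R^{2} - 1 = -1 + R^{2}$)
$y{\left(f \right)} = -42 - 7 f^{2} + 35 f$ ($y{\left(f \right)} = \left(\left(-1 + f^{2}\right) - \left(-7 + 5 f\right)\right) \left(-7\right) = \left(6 + f^{2} - 5 f\right) \left(-7\right) = -42 - 7 f^{2} + 35 f$)
$\frac{y{\left(-105 \right)}}{5552} - \frac{14693}{-34612} = \frac{-42 - 7 \left(-105\right)^{2} + 35 \left(-105\right)}{5552} - \frac{14693}{-34612} = \left(-42 - 77175 - 3675\right) \frac{1}{5552} - - \frac{14693}{34612} = \left(-42 - 77175 - 3675\right) \frac{1}{5552} + \frac{14693}{34612} = \left(-80892\right) \frac{1}{5552} + \frac{14693}{34612} = - \frac{20223}{1388} + \frac{14693}{34612} = - \frac{42472787}{3002591}$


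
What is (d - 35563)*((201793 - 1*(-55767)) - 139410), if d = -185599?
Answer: -26130290300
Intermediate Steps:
(d - 35563)*((201793 - 1*(-55767)) - 139410) = (-185599 - 35563)*((201793 - 1*(-55767)) - 139410) = -221162*((201793 + 55767) - 139410) = -221162*(257560 - 139410) = -221162*118150 = -26130290300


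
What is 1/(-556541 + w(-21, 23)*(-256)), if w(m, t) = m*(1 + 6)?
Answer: -1/518909 ≈ -1.9271e-6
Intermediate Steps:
w(m, t) = 7*m (w(m, t) = m*7 = 7*m)
1/(-556541 + w(-21, 23)*(-256)) = 1/(-556541 + (7*(-21))*(-256)) = 1/(-556541 - 147*(-256)) = 1/(-556541 + 37632) = 1/(-518909) = -1/518909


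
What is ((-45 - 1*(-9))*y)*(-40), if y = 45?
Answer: 64800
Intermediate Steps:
((-45 - 1*(-9))*y)*(-40) = ((-45 - 1*(-9))*45)*(-40) = ((-45 + 9)*45)*(-40) = -36*45*(-40) = -1620*(-40) = 64800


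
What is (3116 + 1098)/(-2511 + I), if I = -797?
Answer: -2107/1654 ≈ -1.2739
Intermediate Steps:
(3116 + 1098)/(-2511 + I) = (3116 + 1098)/(-2511 - 797) = 4214/(-3308) = 4214*(-1/3308) = -2107/1654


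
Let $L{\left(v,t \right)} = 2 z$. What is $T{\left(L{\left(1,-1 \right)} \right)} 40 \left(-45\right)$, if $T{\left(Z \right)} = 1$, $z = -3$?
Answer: $-1800$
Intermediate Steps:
$L{\left(v,t \right)} = -6$ ($L{\left(v,t \right)} = 2 \left(-3\right) = -6$)
$T{\left(L{\left(1,-1 \right)} \right)} 40 \left(-45\right) = 1 \cdot 40 \left(-45\right) = 40 \left(-45\right) = -1800$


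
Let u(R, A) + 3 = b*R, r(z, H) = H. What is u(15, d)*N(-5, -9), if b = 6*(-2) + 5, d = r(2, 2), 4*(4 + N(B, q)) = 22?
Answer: -162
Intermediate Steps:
N(B, q) = 3/2 (N(B, q) = -4 + (¼)*22 = -4 + 11/2 = 3/2)
d = 2
b = -7 (b = -12 + 5 = -7)
u(R, A) = -3 - 7*R
u(15, d)*N(-5, -9) = (-3 - 7*15)*(3/2) = (-3 - 105)*(3/2) = -108*3/2 = -162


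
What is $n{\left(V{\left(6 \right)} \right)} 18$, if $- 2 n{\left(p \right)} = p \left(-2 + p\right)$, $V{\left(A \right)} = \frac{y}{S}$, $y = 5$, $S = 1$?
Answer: $-135$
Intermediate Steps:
$V{\left(A \right)} = 5$ ($V{\left(A \right)} = \frac{5}{1} = 5 \cdot 1 = 5$)
$n{\left(p \right)} = - \frac{p \left(-2 + p\right)}{2}$
$n{\left(V{\left(6 \right)} \right)} 18 = \frac{1}{2} \cdot 5 \left(2 - 5\right) 18 = \frac{1}{2} \cdot 5 \left(-3\right) 18 = \left(- \frac{15}{2}\right) 18 = -135$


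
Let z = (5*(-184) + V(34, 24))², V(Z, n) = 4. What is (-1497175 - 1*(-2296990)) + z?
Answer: 1638871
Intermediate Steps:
z = 839056 (z = (5*(-184) + 4)² = (-920 + 4)² = (-916)² = 839056)
(-1497175 - 1*(-2296990)) + z = (-1497175 - 1*(-2296990)) + 839056 = (-1497175 + 2296990) + 839056 = 799815 + 839056 = 1638871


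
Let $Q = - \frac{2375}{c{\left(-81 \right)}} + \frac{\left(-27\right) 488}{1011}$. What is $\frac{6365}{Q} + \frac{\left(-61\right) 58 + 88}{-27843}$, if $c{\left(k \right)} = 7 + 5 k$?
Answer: $- \frac{7922211192040}{8795056121} \approx -900.76$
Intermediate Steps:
$Q = - \frac{947641}{134126}$ ($Q = - \frac{2375}{7 + 5 \left(-81\right)} + \frac{\left(-27\right) 488}{1011} = - \frac{2375}{7 - 405} - \frac{4392}{337} = - \frac{2375}{-398} - \frac{4392}{337} = \left(-2375\right) \left(- \frac{1}{398}\right) - \frac{4392}{337} = \frac{2375}{398} - \frac{4392}{337} = - \frac{947641}{134126} \approx -7.0653$)
$\frac{6365}{Q} + \frac{\left(-61\right) 58 + 88}{-27843} = \frac{6365}{- \frac{947641}{134126}} + \frac{\left(-61\right) 58 + 88}{-27843} = 6365 \left(- \frac{134126}{947641}\right) + \left(-3538 + 88\right) \left(- \frac{1}{27843}\right) = - \frac{853711990}{947641} - - \frac{1150}{9281} = - \frac{853711990}{947641} + \frac{1150}{9281} = - \frac{7922211192040}{8795056121}$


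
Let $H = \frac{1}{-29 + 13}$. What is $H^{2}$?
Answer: $\frac{1}{256} \approx 0.0039063$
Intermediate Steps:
$H = - \frac{1}{16}$ ($H = \frac{1}{-16} = - \frac{1}{16} \approx -0.0625$)
$H^{2} = \left(- \frac{1}{16}\right)^{2} = \frac{1}{256}$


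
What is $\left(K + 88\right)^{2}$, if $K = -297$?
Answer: $43681$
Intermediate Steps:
$\left(K + 88\right)^{2} = \left(-297 + 88\right)^{2} = \left(-209\right)^{2} = 43681$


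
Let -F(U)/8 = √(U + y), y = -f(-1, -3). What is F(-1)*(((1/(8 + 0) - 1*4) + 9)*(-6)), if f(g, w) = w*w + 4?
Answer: 246*I*√14 ≈ 920.45*I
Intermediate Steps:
f(g, w) = 4 + w² (f(g, w) = w² + 4 = 4 + w²)
y = -13 (y = -(4 + (-3)²) = -(4 + 9) = -1*13 = -13)
F(U) = -8*√(-13 + U) (F(U) = -8*√(U - 13) = -8*√(-13 + U))
F(-1)*(((1/(8 + 0) - 1*4) + 9)*(-6)) = (-8*√(-13 - 1))*(((1/(8 + 0) - 1*4) + 9)*(-6)) = (-8*I*√14)*(((1/8 - 4) + 9)*(-6)) = (-8*I*√14)*(((⅛ - 4) + 9)*(-6)) = (-8*I*√14)*((-31/8 + 9)*(-6)) = (-8*I*√14)*((41/8)*(-6)) = -8*I*√14*(-123/4) = 246*I*√14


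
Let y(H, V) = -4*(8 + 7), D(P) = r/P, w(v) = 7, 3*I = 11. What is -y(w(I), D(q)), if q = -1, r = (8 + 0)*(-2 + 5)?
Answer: 60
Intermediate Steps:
I = 11/3 (I = (1/3)*11 = 11/3 ≈ 3.6667)
r = 24 (r = 8*3 = 24)
D(P) = 24/P
y(H, V) = -60 (y(H, V) = -4*15 = -60)
-y(w(I), D(q)) = -1*(-60) = 60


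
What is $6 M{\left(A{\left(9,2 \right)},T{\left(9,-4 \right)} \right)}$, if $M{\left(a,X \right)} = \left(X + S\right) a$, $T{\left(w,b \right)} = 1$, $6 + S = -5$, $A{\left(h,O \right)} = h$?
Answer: $-540$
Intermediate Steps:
$S = -11$ ($S = -6 - 5 = -11$)
$M{\left(a,X \right)} = a \left(-11 + X\right)$ ($M{\left(a,X \right)} = \left(X - 11\right) a = \left(-11 + X\right) a = a \left(-11 + X\right)$)
$6 M{\left(A{\left(9,2 \right)},T{\left(9,-4 \right)} \right)} = 6 \cdot 9 \left(-11 + 1\right) = 6 \cdot 9 \left(-10\right) = 6 \left(-90\right) = -540$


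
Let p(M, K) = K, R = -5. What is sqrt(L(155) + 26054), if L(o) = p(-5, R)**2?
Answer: sqrt(26079) ≈ 161.49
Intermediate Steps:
L(o) = 25 (L(o) = (-5)**2 = 25)
sqrt(L(155) + 26054) = sqrt(25 + 26054) = sqrt(26079)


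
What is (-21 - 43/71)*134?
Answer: -205556/71 ≈ -2895.2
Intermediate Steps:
(-21 - 43/71)*134 = -1534/71*134 = -205556/71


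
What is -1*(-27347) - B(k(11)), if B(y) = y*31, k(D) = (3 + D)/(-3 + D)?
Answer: 109171/4 ≈ 27293.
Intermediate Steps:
k(D) = (3 + D)/(-3 + D)
B(y) = 31*y
-1*(-27347) - B(k(11)) = -1*(-27347) - 31*(3 + 11)/(-3 + 11) = 27347 - 31*14/8 = 27347 - 31*(⅛)*14 = 27347 - 31*7/4 = 27347 - 1*217/4 = 27347 - 217/4 = 109171/4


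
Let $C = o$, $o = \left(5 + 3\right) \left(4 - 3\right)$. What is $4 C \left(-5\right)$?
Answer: $-160$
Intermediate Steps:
$o = 8$ ($o = 8 \cdot 1 = 8$)
$C = 8$
$4 C \left(-5\right) = 4 \cdot 8 \left(-5\right) = 32 \left(-5\right) = -160$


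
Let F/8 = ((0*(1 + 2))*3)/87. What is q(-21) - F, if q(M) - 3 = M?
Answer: -18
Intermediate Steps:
q(M) = 3 + M
F = 0 (F = 8*(((0*(1 + 2))*3)/87) = 8*(((0*3)*3)*(1/87)) = 8*((0*3)*(1/87)) = 8*(0*(1/87)) = 8*0 = 0)
q(-21) - F = (3 - 21) - 1*0 = -18 + 0 = -18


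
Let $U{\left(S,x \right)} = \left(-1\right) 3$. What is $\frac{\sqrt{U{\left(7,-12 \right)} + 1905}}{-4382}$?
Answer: $- \frac{\sqrt{1902}}{4382} \approx -0.0099525$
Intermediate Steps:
$U{\left(S,x \right)} = -3$
$\frac{\sqrt{U{\left(7,-12 \right)} + 1905}}{-4382} = \frac{\sqrt{-3 + 1905}}{-4382} = \sqrt{1902} \left(- \frac{1}{4382}\right) = - \frac{\sqrt{1902}}{4382}$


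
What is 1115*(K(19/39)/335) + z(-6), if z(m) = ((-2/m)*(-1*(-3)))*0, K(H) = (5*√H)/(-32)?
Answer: -1115*√741/83616 ≈ -0.36299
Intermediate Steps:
K(H) = -5*√H/32 (K(H) = (5*√H)*(-1/32) = -5*√H/32)
z(m) = 0 (z(m) = (-2/m*3)*0 = -6/m*0 = 0)
1115*(K(19/39)/335) + z(-6) = 1115*(-5*√741/39/32/335) + 0 = 1115*(-5*√741/39/32*(1/335)) + 0 = 1115*(-5*√741/1248*(1/335)) + 0 = 1115*(-√741/83616) + 0 = -1115*√741/83616 + 0 = -1115*√741/83616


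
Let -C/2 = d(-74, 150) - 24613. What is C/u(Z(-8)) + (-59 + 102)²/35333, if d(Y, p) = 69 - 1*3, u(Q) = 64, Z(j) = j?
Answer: 867378319/1130656 ≈ 767.15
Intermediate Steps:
d(Y, p) = 66 (d(Y, p) = 69 - 3 = 66)
C = 49094 (C = -2*(66 - 24613) = -2*(-24547) = 49094)
C/u(Z(-8)) + (-59 + 102)²/35333 = 49094/64 + (-59 + 102)²/35333 = 49094*(1/64) + 43²*(1/35333) = 24547/32 + 1849*(1/35333) = 24547/32 + 1849/35333 = 867378319/1130656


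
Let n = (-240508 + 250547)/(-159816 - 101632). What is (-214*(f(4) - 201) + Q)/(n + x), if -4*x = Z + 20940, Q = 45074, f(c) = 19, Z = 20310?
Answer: -21967383856/2696192539 ≈ -8.1476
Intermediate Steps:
n = -10039/261448 (n = 10039/(-261448) = 10039*(-1/261448) = -10039/261448 ≈ -0.038398)
x = -20625/2 (x = -(20310 + 20940)/4 = -¼*41250 = -20625/2 ≈ -10313.)
(-214*(f(4) - 201) + Q)/(n + x) = (-214*(19 - 201) + 45074)/(-10039/261448 - 20625/2) = (-214*(-182) + 45074)/(-2696192539/261448) = (38948 + 45074)*(-261448/2696192539) = 84022*(-261448/2696192539) = -21967383856/2696192539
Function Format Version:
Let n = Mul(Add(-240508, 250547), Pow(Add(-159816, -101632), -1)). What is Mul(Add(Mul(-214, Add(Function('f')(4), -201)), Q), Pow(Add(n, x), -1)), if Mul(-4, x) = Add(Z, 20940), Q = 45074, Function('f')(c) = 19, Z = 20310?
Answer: Rational(-21967383856, 2696192539) ≈ -8.1476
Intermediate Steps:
n = Rational(-10039, 261448) (n = Mul(10039, Pow(-261448, -1)) = Mul(10039, Rational(-1, 261448)) = Rational(-10039, 261448) ≈ -0.038398)
x = Rational(-20625, 2) (x = Mul(Rational(-1, 4), Add(20310, 20940)) = Mul(Rational(-1, 4), 41250) = Rational(-20625, 2) ≈ -10313.)
Mul(Add(Mul(-214, Add(Function('f')(4), -201)), Q), Pow(Add(n, x), -1)) = Mul(Add(Mul(-214, Add(19, -201)), 45074), Pow(Add(Rational(-10039, 261448), Rational(-20625, 2)), -1)) = Mul(Add(Mul(-214, -182), 45074), Pow(Rational(-2696192539, 261448), -1)) = Mul(Add(38948, 45074), Rational(-261448, 2696192539)) = Mul(84022, Rational(-261448, 2696192539)) = Rational(-21967383856, 2696192539)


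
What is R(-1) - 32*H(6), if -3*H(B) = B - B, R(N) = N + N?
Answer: -2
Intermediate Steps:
R(N) = 2*N
H(B) = 0 (H(B) = -(B - B)/3 = -1/3*0 = 0)
R(-1) - 32*H(6) = 2*(-1) - 32*0 = -2 + 0 = -2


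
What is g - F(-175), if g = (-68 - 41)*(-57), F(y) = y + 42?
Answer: 6346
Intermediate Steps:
F(y) = 42 + y
g = 6213 (g = -109*(-57) = 6213)
g - F(-175) = 6213 - (42 - 175) = 6213 - 1*(-133) = 6213 + 133 = 6346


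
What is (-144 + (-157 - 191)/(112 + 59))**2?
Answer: 69288976/3249 ≈ 21326.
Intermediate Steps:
(-144 + (-157 - 191)/(112 + 59))**2 = (-144 - 348/171)**2 = (-144 - 348*1/171)**2 = (-144 - 116/57)**2 = (-8324/57)**2 = 69288976/3249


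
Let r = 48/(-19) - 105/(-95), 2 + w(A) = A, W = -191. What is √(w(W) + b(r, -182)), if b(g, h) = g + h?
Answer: 4*I*√8493/19 ≈ 19.402*I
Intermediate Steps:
w(A) = -2 + A
r = -27/19 (r = 48*(-1/19) - 105*(-1/95) = -48/19 + 21/19 = -27/19 ≈ -1.4211)
√(w(W) + b(r, -182)) = √((-2 - 191) + (-27/19 - 182)) = √(-193 - 3485/19) = √(-7152/19) = 4*I*√8493/19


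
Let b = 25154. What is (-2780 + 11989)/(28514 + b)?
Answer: 9209/53668 ≈ 0.17159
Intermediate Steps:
(-2780 + 11989)/(28514 + b) = (-2780 + 11989)/(28514 + 25154) = 9209/53668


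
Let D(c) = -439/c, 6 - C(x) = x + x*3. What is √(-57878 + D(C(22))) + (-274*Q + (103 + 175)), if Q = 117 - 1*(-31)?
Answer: -40274 + I*√389135674/82 ≈ -40274.0 + 240.57*I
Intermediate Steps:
Q = 148 (Q = 117 + 31 = 148)
C(x) = 6 - 4*x (C(x) = 6 - (x + x*3) = 6 - (x + 3*x) = 6 - 4*x)
√(-57878 + D(C(22))) + (-274*Q + (103 + 175)) = √(-57878 - 439/(6 - 4*22)) + (-274*148 + (103 + 175)) = √(-57878 - 439/(6 - 88)) + (-40552 + 278) = √(-57878 - 439/(-82)) - 40274 = √(-57878 - 439*(-1/82)) - 40274 = √(-57878 + 439/82) - 40274 = √(-4745557/82) - 40274 = I*√389135674/82 - 40274 = -40274 + I*√389135674/82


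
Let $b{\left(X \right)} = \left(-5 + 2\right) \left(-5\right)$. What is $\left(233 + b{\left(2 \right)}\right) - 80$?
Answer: $168$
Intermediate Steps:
$b{\left(X \right)} = 15$ ($b{\left(X \right)} = \left(-3\right) \left(-5\right) = 15$)
$\left(233 + b{\left(2 \right)}\right) - 80 = \left(233 + 15\right) - 80 = 248 - 80 = 168$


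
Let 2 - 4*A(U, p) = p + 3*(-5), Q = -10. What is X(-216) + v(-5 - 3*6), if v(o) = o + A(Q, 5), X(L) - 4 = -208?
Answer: -224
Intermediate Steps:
A(U, p) = 17/4 - p/4 (A(U, p) = ½ - (p + 3*(-5))/4 = ½ - (p - 15)/4 = ½ - (-15 + p)/4 = ½ + (15/4 - p/4) = 17/4 - p/4)
X(L) = -204 (X(L) = 4 - 208 = -204)
v(o) = 3 + o (v(o) = o + (17/4 - ¼*5) = o + (17/4 - 5/4) = o + 3 = 3 + o)
X(-216) + v(-5 - 3*6) = -204 + (3 + (-5 - 3*6)) = -204 + (3 + (-5 - 18)) = -204 + (3 - 23) = -204 - 20 = -224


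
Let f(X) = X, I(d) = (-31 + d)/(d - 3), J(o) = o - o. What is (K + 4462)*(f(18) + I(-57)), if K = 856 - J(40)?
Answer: 1552856/15 ≈ 1.0352e+5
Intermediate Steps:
J(o) = 0
I(d) = (-31 + d)/(-3 + d)
K = 856 (K = 856 - 1*0 = 856 + 0 = 856)
(K + 4462)*(f(18) + I(-57)) = (856 + 4462)*(18 + (-31 - 57)/(-3 - 57)) = 5318*(18 - 88/(-60)) = 5318*(18 - 1/60*(-88)) = 5318*(18 + 22/15) = 5318*(292/15) = 1552856/15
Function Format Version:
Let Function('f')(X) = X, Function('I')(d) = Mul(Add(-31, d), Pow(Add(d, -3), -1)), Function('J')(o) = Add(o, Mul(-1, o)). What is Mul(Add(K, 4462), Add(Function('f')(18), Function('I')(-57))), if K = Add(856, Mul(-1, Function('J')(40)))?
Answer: Rational(1552856, 15) ≈ 1.0352e+5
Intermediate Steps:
Function('J')(o) = 0
Function('I')(d) = Mul(Pow(Add(-3, d), -1), Add(-31, d)) (Function('I')(d) = Mul(Add(-31, d), Pow(Add(-3, d), -1)) = Mul(Pow(Add(-3, d), -1), Add(-31, d)))
K = 856 (K = Add(856, Mul(-1, 0)) = Add(856, 0) = 856)
Mul(Add(K, 4462), Add(Function('f')(18), Function('I')(-57))) = Mul(Add(856, 4462), Add(18, Mul(Pow(Add(-3, -57), -1), Add(-31, -57)))) = Mul(5318, Add(18, Mul(Pow(-60, -1), -88))) = Mul(5318, Add(18, Mul(Rational(-1, 60), -88))) = Mul(5318, Add(18, Rational(22, 15))) = Mul(5318, Rational(292, 15)) = Rational(1552856, 15)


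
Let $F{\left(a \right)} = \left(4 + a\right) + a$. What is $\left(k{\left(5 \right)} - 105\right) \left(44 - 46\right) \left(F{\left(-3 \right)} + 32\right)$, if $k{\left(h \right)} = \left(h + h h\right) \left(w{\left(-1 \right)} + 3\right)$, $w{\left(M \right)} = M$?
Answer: $2700$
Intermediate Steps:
$F{\left(a \right)} = 4 + 2 a$
$k{\left(h \right)} = 2 h + 2 h^{2}$ ($k{\left(h \right)} = \left(h + h h\right) \left(-1 + 3\right) = \left(h + h^{2}\right) 2 = 2 h + 2 h^{2}$)
$\left(k{\left(5 \right)} - 105\right) \left(44 - 46\right) \left(F{\left(-3 \right)} + 32\right) = \left(2 \cdot 5 \left(1 + 5\right) - 105\right) \left(44 - 46\right) \left(\left(4 + 2 \left(-3\right)\right) + 32\right) = \left(2 \cdot 5 \cdot 6 - 105\right) \left(- 2 \left(\left(4 - 6\right) + 32\right)\right) = \left(60 - 105\right) \left(- 2 \left(-2 + 32\right)\right) = - 45 \left(\left(-2\right) 30\right) = \left(-45\right) \left(-60\right) = 2700$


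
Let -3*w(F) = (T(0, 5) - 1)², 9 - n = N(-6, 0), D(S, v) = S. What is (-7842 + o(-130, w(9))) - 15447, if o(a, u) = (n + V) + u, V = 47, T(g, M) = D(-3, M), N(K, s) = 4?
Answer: -69727/3 ≈ -23242.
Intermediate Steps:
T(g, M) = -3
n = 5 (n = 9 - 1*4 = 9 - 4 = 5)
w(F) = -16/3 (w(F) = -(-3 - 1)²/3 = -⅓*(-4)² = -⅓*16 = -16/3)
o(a, u) = 52 + u (o(a, u) = (5 + 47) + u = 52 + u)
(-7842 + o(-130, w(9))) - 15447 = (-7842 + (52 - 16/3)) - 15447 = (-7842 + 140/3) - 15447 = -23386/3 - 15447 = -69727/3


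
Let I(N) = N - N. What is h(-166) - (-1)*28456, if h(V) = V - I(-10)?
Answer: 28290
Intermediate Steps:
I(N) = 0
h(V) = V (h(V) = V - 1*0 = V + 0 = V)
h(-166) - (-1)*28456 = -166 - (-1)*28456 = -166 - 1*(-28456) = -166 + 28456 = 28290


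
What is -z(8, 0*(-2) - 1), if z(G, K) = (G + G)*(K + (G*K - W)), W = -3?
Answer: 96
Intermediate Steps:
z(G, K) = 2*G*(3 + K + G*K) (z(G, K) = (G + G)*(K + (G*K - 1*(-3))) = (2*G)*(K + (G*K + 3)) = (2*G)*(K + (3 + G*K)) = (2*G)*(3 + K + G*K) = 2*G*(3 + K + G*K))
-z(8, 0*(-2) - 1) = -2*8*(3 + (0*(-2) - 1) + 8*(0*(-2) - 1)) = -2*8*(3 + (0 - 1) + 8*(0 - 1)) = -2*8*(3 - 1 + 8*(-1)) = -2*8*(3 - 1 - 8) = -2*8*(-6) = -1*(-96) = 96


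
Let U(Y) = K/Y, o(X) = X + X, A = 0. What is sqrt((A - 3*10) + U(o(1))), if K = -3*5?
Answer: 5*I*sqrt(6)/2 ≈ 6.1237*I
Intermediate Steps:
o(X) = 2*X
K = -15
U(Y) = -15/Y
sqrt((A - 3*10) + U(o(1))) = sqrt((0 - 3*10) - 15/(2*1)) = sqrt((0 - 30) - 15/2) = sqrt(-30 - 15*1/2) = sqrt(-30 - 15/2) = sqrt(-75/2) = 5*I*sqrt(6)/2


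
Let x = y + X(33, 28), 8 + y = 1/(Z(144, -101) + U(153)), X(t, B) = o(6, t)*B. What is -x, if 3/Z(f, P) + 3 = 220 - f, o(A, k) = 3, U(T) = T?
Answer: -849145/11172 ≈ -76.007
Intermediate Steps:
X(t, B) = 3*B
Z(f, P) = 3/(217 - f) (Z(f, P) = 3/(-3 + (220 - f)) = 3/(217 - f))
y = -89303/11172 (y = -8 + 1/(-3/(-217 + 144) + 153) = -8 + 1/(-3/(-73) + 153) = -8 + 1/(-3*(-1/73) + 153) = -8 + 1/(3/73 + 153) = -8 + 1/(11172/73) = -8 + 73/11172 = -89303/11172 ≈ -7.9935)
x = 849145/11172 (x = -89303/11172 + 3*28 = -89303/11172 + 84 = 849145/11172 ≈ 76.007)
-x = -1*849145/11172 = -849145/11172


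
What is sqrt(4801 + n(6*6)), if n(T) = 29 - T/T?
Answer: sqrt(4829) ≈ 69.491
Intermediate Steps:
n(T) = 28 (n(T) = 29 - 1*1 = 29 - 1 = 28)
sqrt(4801 + n(6*6)) = sqrt(4801 + 28) = sqrt(4829)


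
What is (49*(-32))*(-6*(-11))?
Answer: -103488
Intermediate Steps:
(49*(-32))*(-6*(-11)) = -1568*66 = -103488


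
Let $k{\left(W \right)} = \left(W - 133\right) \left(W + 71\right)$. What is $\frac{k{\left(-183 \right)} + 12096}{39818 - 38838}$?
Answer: $\frac{1696}{35} \approx 48.457$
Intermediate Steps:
$k{\left(W \right)} = \left(-133 + W\right) \left(71 + W\right)$
$\frac{k{\left(-183 \right)} + 12096}{39818 - 38838} = \frac{\left(-9443 + \left(-183\right)^{2} - -11346\right) + 12096}{39818 - 38838} = \frac{\left(-9443 + 33489 + 11346\right) + 12096}{980} = \left(35392 + 12096\right) \frac{1}{980} = 47488 \cdot \frac{1}{980} = \frac{1696}{35}$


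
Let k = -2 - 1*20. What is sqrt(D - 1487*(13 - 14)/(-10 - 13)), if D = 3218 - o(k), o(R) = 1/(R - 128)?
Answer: sqrt(1501312074)/690 ≈ 56.155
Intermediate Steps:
k = -22 (k = -2 - 20 = -22)
o(R) = 1/(-128 + R)
D = 482701/150 (D = 3218 - 1/(-128 - 22) = 3218 - 1/(-150) = 3218 - 1*(-1/150) = 3218 + 1/150 = 482701/150 ≈ 3218.0)
sqrt(D - 1487*(13 - 14)/(-10 - 13)) = sqrt(482701/150 - 1487*(13 - 14)/(-10 - 13)) = sqrt(482701/150 - (-1487)/(-23)) = sqrt(482701/150 - (-1487)*(-1)/23) = sqrt(482701/150 - 1487*1/23) = sqrt(482701/150 - 1487/23) = sqrt(10879073/3450) = sqrt(1501312074)/690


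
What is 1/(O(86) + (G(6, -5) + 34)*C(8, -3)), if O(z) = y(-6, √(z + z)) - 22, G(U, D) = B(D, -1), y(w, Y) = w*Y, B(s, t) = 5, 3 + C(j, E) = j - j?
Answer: -139/13129 + 12*√43/13129 ≈ -0.0045937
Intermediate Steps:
C(j, E) = -3 (C(j, E) = -3 + (j - j) = -3 + 0 = -3)
y(w, Y) = Y*w
G(U, D) = 5
O(z) = -22 - 6*√2*√z (O(z) = √(z + z)*(-6) - 22 = √(2*z)*(-6) - 22 = (√2*√z)*(-6) - 22 = -6*√2*√z - 22 = -22 - 6*√2*√z)
1/(O(86) + (G(6, -5) + 34)*C(8, -3)) = 1/((-22 - 6*√2*√86) + (5 + 34)*(-3)) = 1/((-22 - 12*√43) + 39*(-3)) = 1/((-22 - 12*√43) - 117) = 1/(-139 - 12*√43)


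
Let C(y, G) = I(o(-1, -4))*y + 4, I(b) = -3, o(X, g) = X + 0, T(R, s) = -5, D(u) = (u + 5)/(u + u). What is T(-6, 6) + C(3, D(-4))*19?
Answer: -100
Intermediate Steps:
D(u) = (5 + u)/(2*u) (D(u) = (5 + u)/((2*u)) = (5 + u)*(1/(2*u)) = (5 + u)/(2*u))
o(X, g) = X
C(y, G) = 4 - 3*y (C(y, G) = -3*y + 4 = 4 - 3*y)
T(-6, 6) + C(3, D(-4))*19 = -5 + (4 - 3*3)*19 = -5 + (4 - 9)*19 = -5 - 5*19 = -5 - 95 = -100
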